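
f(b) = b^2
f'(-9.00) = -18.00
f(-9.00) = 81.00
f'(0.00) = 0.00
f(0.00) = 0.00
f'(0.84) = 1.68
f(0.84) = 0.71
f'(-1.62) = -3.24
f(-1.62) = 2.62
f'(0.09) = 0.18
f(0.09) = 0.01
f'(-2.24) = -4.48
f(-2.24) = 5.02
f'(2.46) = 4.92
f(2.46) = 6.05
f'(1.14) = 2.28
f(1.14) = 1.30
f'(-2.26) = -4.52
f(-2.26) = 5.11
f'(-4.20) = -8.40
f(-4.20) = 17.64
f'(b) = 2*b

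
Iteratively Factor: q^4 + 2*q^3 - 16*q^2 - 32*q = (q)*(q^3 + 2*q^2 - 16*q - 32) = q*(q + 2)*(q^2 - 16) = q*(q - 4)*(q + 2)*(q + 4)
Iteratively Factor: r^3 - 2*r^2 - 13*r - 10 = (r + 1)*(r^2 - 3*r - 10) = (r + 1)*(r + 2)*(r - 5)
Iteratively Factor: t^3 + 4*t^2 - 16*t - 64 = (t + 4)*(t^2 - 16) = (t - 4)*(t + 4)*(t + 4)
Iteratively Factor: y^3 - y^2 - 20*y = (y + 4)*(y^2 - 5*y) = (y - 5)*(y + 4)*(y)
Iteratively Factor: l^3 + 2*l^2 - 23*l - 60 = (l + 4)*(l^2 - 2*l - 15) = (l - 5)*(l + 4)*(l + 3)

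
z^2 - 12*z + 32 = (z - 8)*(z - 4)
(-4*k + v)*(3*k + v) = -12*k^2 - k*v + v^2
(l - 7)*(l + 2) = l^2 - 5*l - 14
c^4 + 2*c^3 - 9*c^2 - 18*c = c*(c - 3)*(c + 2)*(c + 3)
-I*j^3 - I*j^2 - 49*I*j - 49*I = (j - 7*I)*(j + 7*I)*(-I*j - I)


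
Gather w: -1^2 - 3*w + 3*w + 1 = 0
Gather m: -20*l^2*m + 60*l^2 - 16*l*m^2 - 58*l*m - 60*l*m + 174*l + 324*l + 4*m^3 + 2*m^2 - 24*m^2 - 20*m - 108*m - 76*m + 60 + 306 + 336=60*l^2 + 498*l + 4*m^3 + m^2*(-16*l - 22) + m*(-20*l^2 - 118*l - 204) + 702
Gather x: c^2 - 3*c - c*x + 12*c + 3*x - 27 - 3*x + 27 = c^2 - c*x + 9*c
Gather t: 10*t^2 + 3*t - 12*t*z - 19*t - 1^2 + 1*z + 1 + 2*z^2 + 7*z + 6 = 10*t^2 + t*(-12*z - 16) + 2*z^2 + 8*z + 6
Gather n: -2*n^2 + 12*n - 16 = -2*n^2 + 12*n - 16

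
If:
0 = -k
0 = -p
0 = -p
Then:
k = 0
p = 0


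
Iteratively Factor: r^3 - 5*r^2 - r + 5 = (r - 1)*(r^2 - 4*r - 5) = (r - 1)*(r + 1)*(r - 5)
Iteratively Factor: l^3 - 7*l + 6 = (l - 1)*(l^2 + l - 6) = (l - 2)*(l - 1)*(l + 3)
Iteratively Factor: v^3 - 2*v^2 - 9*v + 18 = (v + 3)*(v^2 - 5*v + 6) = (v - 3)*(v + 3)*(v - 2)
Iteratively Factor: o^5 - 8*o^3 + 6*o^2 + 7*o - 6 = (o + 1)*(o^4 - o^3 - 7*o^2 + 13*o - 6) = (o - 2)*(o + 1)*(o^3 + o^2 - 5*o + 3) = (o - 2)*(o - 1)*(o + 1)*(o^2 + 2*o - 3) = (o - 2)*(o - 1)^2*(o + 1)*(o + 3)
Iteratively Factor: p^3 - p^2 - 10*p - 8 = (p - 4)*(p^2 + 3*p + 2) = (p - 4)*(p + 2)*(p + 1)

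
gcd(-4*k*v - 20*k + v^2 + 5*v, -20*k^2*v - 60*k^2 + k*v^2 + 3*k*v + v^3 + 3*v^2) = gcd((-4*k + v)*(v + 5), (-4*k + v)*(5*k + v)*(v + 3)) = -4*k + v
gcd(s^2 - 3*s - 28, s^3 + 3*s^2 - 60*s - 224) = s + 4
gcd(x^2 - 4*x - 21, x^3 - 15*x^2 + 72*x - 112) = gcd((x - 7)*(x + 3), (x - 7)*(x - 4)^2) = x - 7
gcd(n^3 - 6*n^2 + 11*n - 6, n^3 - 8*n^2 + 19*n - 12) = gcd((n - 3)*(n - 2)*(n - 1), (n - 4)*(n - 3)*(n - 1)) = n^2 - 4*n + 3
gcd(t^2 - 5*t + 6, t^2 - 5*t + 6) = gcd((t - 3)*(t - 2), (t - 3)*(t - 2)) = t^2 - 5*t + 6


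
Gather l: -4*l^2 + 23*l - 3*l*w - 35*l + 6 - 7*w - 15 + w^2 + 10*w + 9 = -4*l^2 + l*(-3*w - 12) + w^2 + 3*w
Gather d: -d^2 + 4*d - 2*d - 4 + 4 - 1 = -d^2 + 2*d - 1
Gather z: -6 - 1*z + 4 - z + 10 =8 - 2*z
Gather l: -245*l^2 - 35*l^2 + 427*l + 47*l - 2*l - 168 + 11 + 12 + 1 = -280*l^2 + 472*l - 144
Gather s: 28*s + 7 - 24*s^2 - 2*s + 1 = -24*s^2 + 26*s + 8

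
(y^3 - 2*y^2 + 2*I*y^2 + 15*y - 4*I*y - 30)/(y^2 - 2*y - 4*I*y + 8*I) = (y^2 + 2*I*y + 15)/(y - 4*I)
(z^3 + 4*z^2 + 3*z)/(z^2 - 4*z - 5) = z*(z + 3)/(z - 5)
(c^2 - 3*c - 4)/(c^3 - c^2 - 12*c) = (c + 1)/(c*(c + 3))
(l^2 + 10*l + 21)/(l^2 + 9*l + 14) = (l + 3)/(l + 2)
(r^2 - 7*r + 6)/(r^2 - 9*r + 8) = (r - 6)/(r - 8)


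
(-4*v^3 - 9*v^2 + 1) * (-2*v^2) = 8*v^5 + 18*v^4 - 2*v^2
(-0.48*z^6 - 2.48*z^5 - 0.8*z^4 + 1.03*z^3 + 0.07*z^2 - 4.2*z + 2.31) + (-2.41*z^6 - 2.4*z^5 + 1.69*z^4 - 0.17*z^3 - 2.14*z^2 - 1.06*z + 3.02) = -2.89*z^6 - 4.88*z^5 + 0.89*z^4 + 0.86*z^3 - 2.07*z^2 - 5.26*z + 5.33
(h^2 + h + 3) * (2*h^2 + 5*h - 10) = 2*h^4 + 7*h^3 + h^2 + 5*h - 30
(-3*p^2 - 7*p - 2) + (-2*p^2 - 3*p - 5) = -5*p^2 - 10*p - 7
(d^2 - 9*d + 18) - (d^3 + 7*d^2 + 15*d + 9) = -d^3 - 6*d^2 - 24*d + 9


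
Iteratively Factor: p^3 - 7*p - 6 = (p + 1)*(p^2 - p - 6) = (p + 1)*(p + 2)*(p - 3)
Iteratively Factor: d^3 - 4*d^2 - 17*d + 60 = (d - 5)*(d^2 + d - 12) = (d - 5)*(d + 4)*(d - 3)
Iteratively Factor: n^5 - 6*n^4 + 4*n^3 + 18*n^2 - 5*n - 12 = (n + 1)*(n^4 - 7*n^3 + 11*n^2 + 7*n - 12) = (n - 1)*(n + 1)*(n^3 - 6*n^2 + 5*n + 12) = (n - 1)*(n + 1)^2*(n^2 - 7*n + 12) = (n - 4)*(n - 1)*(n + 1)^2*(n - 3)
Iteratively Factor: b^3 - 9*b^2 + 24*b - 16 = (b - 4)*(b^2 - 5*b + 4) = (b - 4)*(b - 1)*(b - 4)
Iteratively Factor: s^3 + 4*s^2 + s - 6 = (s + 3)*(s^2 + s - 2) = (s - 1)*(s + 3)*(s + 2)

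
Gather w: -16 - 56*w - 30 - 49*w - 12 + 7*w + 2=-98*w - 56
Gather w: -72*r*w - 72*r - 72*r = -72*r*w - 144*r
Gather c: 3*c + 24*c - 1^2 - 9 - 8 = 27*c - 18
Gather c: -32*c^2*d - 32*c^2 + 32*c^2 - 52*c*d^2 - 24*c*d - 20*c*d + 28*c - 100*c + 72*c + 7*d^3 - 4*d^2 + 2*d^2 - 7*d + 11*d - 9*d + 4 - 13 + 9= -32*c^2*d + c*(-52*d^2 - 44*d) + 7*d^3 - 2*d^2 - 5*d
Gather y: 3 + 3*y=3*y + 3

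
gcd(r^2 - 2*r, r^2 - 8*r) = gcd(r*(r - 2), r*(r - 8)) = r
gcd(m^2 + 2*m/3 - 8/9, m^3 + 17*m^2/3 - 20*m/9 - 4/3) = m - 2/3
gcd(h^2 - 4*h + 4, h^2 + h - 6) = h - 2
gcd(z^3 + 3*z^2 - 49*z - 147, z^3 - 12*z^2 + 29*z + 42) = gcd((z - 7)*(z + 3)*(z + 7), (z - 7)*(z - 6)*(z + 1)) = z - 7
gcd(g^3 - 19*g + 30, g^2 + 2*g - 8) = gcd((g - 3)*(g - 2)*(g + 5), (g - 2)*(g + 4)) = g - 2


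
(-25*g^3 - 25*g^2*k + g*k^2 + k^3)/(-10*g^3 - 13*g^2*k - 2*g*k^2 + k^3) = (5*g + k)/(2*g + k)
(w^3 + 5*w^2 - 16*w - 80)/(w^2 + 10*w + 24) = (w^2 + w - 20)/(w + 6)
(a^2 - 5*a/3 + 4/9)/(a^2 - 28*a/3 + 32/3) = (a - 1/3)/(a - 8)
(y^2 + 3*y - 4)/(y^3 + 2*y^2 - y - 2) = (y + 4)/(y^2 + 3*y + 2)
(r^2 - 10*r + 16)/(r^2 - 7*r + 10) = (r - 8)/(r - 5)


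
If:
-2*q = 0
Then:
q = 0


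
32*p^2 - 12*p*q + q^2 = (-8*p + q)*(-4*p + q)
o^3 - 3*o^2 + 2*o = o*(o - 2)*(o - 1)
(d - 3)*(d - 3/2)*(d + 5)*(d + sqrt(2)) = d^4 + d^3/2 + sqrt(2)*d^3 - 18*d^2 + sqrt(2)*d^2/2 - 18*sqrt(2)*d + 45*d/2 + 45*sqrt(2)/2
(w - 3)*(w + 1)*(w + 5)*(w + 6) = w^4 + 9*w^3 + 5*w^2 - 93*w - 90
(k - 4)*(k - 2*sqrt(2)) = k^2 - 4*k - 2*sqrt(2)*k + 8*sqrt(2)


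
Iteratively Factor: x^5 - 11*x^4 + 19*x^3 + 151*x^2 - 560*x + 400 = (x - 4)*(x^4 - 7*x^3 - 9*x^2 + 115*x - 100) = (x - 5)*(x - 4)*(x^3 - 2*x^2 - 19*x + 20) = (x - 5)*(x - 4)*(x - 1)*(x^2 - x - 20) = (x - 5)*(x - 4)*(x - 1)*(x + 4)*(x - 5)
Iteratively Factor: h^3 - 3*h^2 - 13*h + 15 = (h + 3)*(h^2 - 6*h + 5) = (h - 5)*(h + 3)*(h - 1)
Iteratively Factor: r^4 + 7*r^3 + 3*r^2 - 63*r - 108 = (r + 3)*(r^3 + 4*r^2 - 9*r - 36) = (r + 3)^2*(r^2 + r - 12) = (r - 3)*(r + 3)^2*(r + 4)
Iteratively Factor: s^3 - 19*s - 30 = (s + 3)*(s^2 - 3*s - 10) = (s + 2)*(s + 3)*(s - 5)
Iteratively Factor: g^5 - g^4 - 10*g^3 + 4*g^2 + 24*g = (g + 2)*(g^4 - 3*g^3 - 4*g^2 + 12*g) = (g - 2)*(g + 2)*(g^3 - g^2 - 6*g) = (g - 2)*(g + 2)^2*(g^2 - 3*g) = (g - 3)*(g - 2)*(g + 2)^2*(g)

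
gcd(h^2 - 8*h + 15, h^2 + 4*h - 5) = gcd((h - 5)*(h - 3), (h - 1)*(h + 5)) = 1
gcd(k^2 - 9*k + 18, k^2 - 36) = k - 6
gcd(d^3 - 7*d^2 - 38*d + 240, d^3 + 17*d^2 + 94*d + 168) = d + 6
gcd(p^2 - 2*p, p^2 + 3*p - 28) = 1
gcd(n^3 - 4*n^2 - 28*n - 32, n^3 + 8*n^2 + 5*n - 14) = n + 2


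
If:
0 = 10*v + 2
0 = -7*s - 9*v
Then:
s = 9/35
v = -1/5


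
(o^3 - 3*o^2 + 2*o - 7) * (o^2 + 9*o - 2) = o^5 + 6*o^4 - 27*o^3 + 17*o^2 - 67*o + 14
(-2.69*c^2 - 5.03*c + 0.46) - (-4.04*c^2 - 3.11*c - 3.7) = 1.35*c^2 - 1.92*c + 4.16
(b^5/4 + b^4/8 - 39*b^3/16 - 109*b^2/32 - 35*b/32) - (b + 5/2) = b^5/4 + b^4/8 - 39*b^3/16 - 109*b^2/32 - 67*b/32 - 5/2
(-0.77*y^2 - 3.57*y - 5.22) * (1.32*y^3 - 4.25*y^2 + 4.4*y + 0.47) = -1.0164*y^5 - 1.4399*y^4 + 4.8941*y^3 + 6.1151*y^2 - 24.6459*y - 2.4534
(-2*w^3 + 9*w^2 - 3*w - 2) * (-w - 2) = 2*w^4 - 5*w^3 - 15*w^2 + 8*w + 4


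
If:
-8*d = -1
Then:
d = 1/8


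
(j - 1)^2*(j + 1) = j^3 - j^2 - j + 1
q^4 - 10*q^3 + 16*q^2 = q^2*(q - 8)*(q - 2)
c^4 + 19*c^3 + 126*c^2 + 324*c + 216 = (c + 1)*(c + 6)^3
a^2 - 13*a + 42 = (a - 7)*(a - 6)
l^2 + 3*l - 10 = (l - 2)*(l + 5)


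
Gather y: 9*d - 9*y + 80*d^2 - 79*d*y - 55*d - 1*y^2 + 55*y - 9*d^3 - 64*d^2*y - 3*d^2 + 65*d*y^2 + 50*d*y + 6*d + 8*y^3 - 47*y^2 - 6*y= -9*d^3 + 77*d^2 - 40*d + 8*y^3 + y^2*(65*d - 48) + y*(-64*d^2 - 29*d + 40)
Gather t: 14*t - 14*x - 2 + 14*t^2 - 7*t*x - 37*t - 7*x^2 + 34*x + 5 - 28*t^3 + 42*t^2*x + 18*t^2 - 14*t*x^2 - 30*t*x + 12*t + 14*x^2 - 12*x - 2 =-28*t^3 + t^2*(42*x + 32) + t*(-14*x^2 - 37*x - 11) + 7*x^2 + 8*x + 1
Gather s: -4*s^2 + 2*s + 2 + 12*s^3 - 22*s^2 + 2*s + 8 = 12*s^3 - 26*s^2 + 4*s + 10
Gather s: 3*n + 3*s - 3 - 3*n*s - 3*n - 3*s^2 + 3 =-3*s^2 + s*(3 - 3*n)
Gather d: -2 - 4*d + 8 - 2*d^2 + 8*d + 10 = -2*d^2 + 4*d + 16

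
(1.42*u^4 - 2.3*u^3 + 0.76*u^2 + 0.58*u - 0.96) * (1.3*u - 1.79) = 1.846*u^5 - 5.5318*u^4 + 5.105*u^3 - 0.6064*u^2 - 2.2862*u + 1.7184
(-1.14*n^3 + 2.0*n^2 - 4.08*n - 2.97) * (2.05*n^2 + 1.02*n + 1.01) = -2.337*n^5 + 2.9372*n^4 - 7.4754*n^3 - 8.2301*n^2 - 7.1502*n - 2.9997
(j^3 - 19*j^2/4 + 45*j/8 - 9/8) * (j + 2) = j^4 - 11*j^3/4 - 31*j^2/8 + 81*j/8 - 9/4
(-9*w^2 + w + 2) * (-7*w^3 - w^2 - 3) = 63*w^5 + 2*w^4 - 15*w^3 + 25*w^2 - 3*w - 6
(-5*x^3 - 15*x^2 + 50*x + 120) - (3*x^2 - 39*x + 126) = -5*x^3 - 18*x^2 + 89*x - 6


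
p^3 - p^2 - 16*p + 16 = (p - 4)*(p - 1)*(p + 4)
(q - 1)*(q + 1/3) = q^2 - 2*q/3 - 1/3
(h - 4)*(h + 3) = h^2 - h - 12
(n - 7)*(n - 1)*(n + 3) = n^3 - 5*n^2 - 17*n + 21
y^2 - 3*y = y*(y - 3)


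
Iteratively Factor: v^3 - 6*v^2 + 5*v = (v - 1)*(v^2 - 5*v) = (v - 5)*(v - 1)*(v)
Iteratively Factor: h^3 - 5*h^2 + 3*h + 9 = (h - 3)*(h^2 - 2*h - 3) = (h - 3)*(h + 1)*(h - 3)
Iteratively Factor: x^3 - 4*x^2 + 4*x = (x - 2)*(x^2 - 2*x) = (x - 2)^2*(x)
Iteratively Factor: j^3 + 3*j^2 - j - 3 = (j - 1)*(j^2 + 4*j + 3) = (j - 1)*(j + 1)*(j + 3)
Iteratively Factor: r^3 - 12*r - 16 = (r - 4)*(r^2 + 4*r + 4) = (r - 4)*(r + 2)*(r + 2)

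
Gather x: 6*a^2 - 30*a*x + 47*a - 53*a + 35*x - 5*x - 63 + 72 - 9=6*a^2 - 6*a + x*(30 - 30*a)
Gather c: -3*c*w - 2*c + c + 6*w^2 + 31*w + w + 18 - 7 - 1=c*(-3*w - 1) + 6*w^2 + 32*w + 10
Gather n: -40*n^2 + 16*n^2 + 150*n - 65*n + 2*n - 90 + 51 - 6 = -24*n^2 + 87*n - 45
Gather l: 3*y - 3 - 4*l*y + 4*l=l*(4 - 4*y) + 3*y - 3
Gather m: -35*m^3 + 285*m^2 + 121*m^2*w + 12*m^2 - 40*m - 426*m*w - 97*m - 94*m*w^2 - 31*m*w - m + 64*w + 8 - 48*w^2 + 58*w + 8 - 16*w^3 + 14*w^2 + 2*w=-35*m^3 + m^2*(121*w + 297) + m*(-94*w^2 - 457*w - 138) - 16*w^3 - 34*w^2 + 124*w + 16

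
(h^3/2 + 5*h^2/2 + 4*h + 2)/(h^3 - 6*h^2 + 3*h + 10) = (h^2 + 4*h + 4)/(2*(h^2 - 7*h + 10))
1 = 1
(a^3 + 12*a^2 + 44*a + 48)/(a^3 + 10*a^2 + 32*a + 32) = (a + 6)/(a + 4)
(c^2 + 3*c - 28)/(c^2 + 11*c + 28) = (c - 4)/(c + 4)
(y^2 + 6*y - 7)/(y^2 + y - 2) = (y + 7)/(y + 2)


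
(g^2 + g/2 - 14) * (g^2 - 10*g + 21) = g^4 - 19*g^3/2 + 2*g^2 + 301*g/2 - 294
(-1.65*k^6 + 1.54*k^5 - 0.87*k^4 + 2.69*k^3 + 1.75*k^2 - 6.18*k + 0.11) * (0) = 0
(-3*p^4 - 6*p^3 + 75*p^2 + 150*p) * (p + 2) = -3*p^5 - 12*p^4 + 63*p^3 + 300*p^2 + 300*p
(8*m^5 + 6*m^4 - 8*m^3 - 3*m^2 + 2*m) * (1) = 8*m^5 + 6*m^4 - 8*m^3 - 3*m^2 + 2*m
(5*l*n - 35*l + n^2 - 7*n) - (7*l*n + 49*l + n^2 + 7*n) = -2*l*n - 84*l - 14*n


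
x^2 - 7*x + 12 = (x - 4)*(x - 3)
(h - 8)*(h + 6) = h^2 - 2*h - 48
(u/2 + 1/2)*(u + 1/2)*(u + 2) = u^3/2 + 7*u^2/4 + 7*u/4 + 1/2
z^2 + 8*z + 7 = (z + 1)*(z + 7)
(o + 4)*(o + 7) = o^2 + 11*o + 28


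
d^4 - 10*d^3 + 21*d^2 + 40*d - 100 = (d - 5)^2*(d - 2)*(d + 2)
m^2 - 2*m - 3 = (m - 3)*(m + 1)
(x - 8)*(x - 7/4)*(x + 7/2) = x^3 - 25*x^2/4 - 161*x/8 + 49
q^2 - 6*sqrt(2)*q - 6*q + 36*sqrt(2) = (q - 6)*(q - 6*sqrt(2))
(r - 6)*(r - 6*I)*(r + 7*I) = r^3 - 6*r^2 + I*r^2 + 42*r - 6*I*r - 252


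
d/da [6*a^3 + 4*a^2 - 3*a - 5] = 18*a^2 + 8*a - 3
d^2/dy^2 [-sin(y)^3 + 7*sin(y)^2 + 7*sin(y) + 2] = 9*sin(y)^3 - 28*sin(y)^2 - 13*sin(y) + 14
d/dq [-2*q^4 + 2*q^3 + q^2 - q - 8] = -8*q^3 + 6*q^2 + 2*q - 1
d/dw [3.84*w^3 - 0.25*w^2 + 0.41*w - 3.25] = 11.52*w^2 - 0.5*w + 0.41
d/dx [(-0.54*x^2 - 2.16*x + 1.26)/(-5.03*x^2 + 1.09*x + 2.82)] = (-11.4534*x^2 + 9.63*x - 7.4646)/(25.3009*x^4 - 10.9654*x^3 - 27.1811*x^2 + 6.1476*x + 7.9524)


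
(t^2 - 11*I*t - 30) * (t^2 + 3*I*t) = t^4 - 8*I*t^3 + 3*t^2 - 90*I*t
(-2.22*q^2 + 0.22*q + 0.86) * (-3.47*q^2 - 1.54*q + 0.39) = 7.7034*q^4 + 2.6554*q^3 - 4.1888*q^2 - 1.2386*q + 0.3354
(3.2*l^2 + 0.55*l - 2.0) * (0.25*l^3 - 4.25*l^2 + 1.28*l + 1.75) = 0.8*l^5 - 13.4625*l^4 + 1.2585*l^3 + 14.804*l^2 - 1.5975*l - 3.5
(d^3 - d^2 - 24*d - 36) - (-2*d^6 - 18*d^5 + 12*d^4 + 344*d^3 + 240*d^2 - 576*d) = 2*d^6 + 18*d^5 - 12*d^4 - 343*d^3 - 241*d^2 + 552*d - 36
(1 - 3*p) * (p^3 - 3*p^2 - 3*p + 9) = -3*p^4 + 10*p^3 + 6*p^2 - 30*p + 9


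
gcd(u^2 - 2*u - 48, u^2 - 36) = u + 6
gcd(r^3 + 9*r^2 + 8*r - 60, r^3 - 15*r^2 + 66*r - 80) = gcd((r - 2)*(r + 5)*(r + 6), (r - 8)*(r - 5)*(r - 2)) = r - 2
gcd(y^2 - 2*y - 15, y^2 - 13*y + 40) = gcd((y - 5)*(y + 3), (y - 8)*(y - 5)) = y - 5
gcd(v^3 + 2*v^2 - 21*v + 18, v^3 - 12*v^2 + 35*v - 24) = v^2 - 4*v + 3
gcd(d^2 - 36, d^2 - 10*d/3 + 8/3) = 1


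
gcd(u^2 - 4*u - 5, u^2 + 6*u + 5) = u + 1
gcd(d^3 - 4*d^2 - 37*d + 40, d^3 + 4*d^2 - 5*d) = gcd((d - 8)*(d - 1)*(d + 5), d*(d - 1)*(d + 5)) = d^2 + 4*d - 5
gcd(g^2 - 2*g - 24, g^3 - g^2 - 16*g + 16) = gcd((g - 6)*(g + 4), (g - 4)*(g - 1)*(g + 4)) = g + 4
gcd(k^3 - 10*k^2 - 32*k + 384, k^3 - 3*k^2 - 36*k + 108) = k + 6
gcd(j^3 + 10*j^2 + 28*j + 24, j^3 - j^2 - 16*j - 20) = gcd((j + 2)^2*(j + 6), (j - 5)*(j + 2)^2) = j^2 + 4*j + 4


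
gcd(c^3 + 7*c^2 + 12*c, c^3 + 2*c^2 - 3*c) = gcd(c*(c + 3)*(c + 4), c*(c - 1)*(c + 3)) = c^2 + 3*c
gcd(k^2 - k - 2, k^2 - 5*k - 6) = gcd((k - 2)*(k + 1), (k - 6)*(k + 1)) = k + 1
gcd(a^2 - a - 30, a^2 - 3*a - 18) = a - 6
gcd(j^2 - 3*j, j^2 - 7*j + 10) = 1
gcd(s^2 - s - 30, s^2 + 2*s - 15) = s + 5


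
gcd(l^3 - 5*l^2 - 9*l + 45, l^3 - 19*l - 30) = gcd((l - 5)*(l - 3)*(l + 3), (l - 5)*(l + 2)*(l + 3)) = l^2 - 2*l - 15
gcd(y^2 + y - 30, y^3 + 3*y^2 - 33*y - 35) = y - 5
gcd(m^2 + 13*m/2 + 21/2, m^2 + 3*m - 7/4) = m + 7/2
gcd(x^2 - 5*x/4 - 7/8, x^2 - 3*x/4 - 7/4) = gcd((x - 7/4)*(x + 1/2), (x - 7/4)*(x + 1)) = x - 7/4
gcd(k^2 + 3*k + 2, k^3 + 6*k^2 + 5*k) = k + 1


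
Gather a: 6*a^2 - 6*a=6*a^2 - 6*a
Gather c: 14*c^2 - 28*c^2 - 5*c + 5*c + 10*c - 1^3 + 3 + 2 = -14*c^2 + 10*c + 4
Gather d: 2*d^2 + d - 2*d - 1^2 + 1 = 2*d^2 - d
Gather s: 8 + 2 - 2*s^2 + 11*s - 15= -2*s^2 + 11*s - 5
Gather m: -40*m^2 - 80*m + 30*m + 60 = -40*m^2 - 50*m + 60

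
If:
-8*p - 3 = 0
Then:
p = -3/8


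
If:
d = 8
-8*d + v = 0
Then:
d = 8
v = 64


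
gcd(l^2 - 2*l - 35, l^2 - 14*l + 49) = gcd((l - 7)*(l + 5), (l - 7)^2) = l - 7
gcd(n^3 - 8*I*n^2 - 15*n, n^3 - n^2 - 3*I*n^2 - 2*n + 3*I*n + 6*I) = n - 3*I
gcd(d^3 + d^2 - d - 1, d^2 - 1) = d^2 - 1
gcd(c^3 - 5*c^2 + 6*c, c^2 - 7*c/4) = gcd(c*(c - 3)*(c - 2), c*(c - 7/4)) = c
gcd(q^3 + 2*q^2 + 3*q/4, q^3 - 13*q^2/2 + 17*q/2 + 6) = q + 1/2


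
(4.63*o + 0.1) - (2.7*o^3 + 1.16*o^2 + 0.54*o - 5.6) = -2.7*o^3 - 1.16*o^2 + 4.09*o + 5.7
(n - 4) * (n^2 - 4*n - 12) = n^3 - 8*n^2 + 4*n + 48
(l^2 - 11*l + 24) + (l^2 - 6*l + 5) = 2*l^2 - 17*l + 29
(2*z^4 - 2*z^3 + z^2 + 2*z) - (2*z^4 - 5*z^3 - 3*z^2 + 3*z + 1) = 3*z^3 + 4*z^2 - z - 1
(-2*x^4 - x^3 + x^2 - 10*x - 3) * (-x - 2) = 2*x^5 + 5*x^4 + x^3 + 8*x^2 + 23*x + 6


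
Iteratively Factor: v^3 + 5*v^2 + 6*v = (v + 2)*(v^2 + 3*v) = v*(v + 2)*(v + 3)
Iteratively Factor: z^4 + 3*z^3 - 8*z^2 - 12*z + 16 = (z + 4)*(z^3 - z^2 - 4*z + 4) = (z - 1)*(z + 4)*(z^2 - 4) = (z - 1)*(z + 2)*(z + 4)*(z - 2)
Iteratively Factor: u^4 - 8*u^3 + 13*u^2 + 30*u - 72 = (u + 2)*(u^3 - 10*u^2 + 33*u - 36) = (u - 3)*(u + 2)*(u^2 - 7*u + 12) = (u - 4)*(u - 3)*(u + 2)*(u - 3)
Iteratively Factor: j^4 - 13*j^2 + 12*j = (j - 1)*(j^3 + j^2 - 12*j) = (j - 1)*(j + 4)*(j^2 - 3*j) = (j - 3)*(j - 1)*(j + 4)*(j)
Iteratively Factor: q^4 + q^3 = (q + 1)*(q^3) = q*(q + 1)*(q^2) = q^2*(q + 1)*(q)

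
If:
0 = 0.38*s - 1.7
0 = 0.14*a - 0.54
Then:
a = 3.86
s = 4.47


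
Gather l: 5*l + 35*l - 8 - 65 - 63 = 40*l - 136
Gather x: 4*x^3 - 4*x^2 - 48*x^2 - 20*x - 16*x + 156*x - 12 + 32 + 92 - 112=4*x^3 - 52*x^2 + 120*x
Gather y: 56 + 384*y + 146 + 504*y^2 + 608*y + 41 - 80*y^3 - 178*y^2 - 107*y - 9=-80*y^3 + 326*y^2 + 885*y + 234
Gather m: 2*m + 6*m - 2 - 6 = 8*m - 8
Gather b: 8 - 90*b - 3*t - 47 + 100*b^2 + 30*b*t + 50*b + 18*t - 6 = 100*b^2 + b*(30*t - 40) + 15*t - 45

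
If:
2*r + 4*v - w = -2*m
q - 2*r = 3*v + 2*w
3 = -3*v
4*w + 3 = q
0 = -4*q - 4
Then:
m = -1/2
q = -1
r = 2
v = -1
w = -1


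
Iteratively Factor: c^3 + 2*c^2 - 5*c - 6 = (c - 2)*(c^2 + 4*c + 3) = (c - 2)*(c + 1)*(c + 3)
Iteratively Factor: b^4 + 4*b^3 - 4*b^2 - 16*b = (b)*(b^3 + 4*b^2 - 4*b - 16) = b*(b + 4)*(b^2 - 4) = b*(b + 2)*(b + 4)*(b - 2)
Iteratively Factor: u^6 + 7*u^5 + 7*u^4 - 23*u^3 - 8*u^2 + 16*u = (u)*(u^5 + 7*u^4 + 7*u^3 - 23*u^2 - 8*u + 16) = u*(u + 4)*(u^4 + 3*u^3 - 5*u^2 - 3*u + 4) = u*(u - 1)*(u + 4)*(u^3 + 4*u^2 - u - 4) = u*(u - 1)*(u + 4)^2*(u^2 - 1) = u*(u - 1)*(u + 1)*(u + 4)^2*(u - 1)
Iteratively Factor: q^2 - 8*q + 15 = (q - 3)*(q - 5)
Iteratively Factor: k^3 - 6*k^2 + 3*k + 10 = (k - 5)*(k^2 - k - 2) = (k - 5)*(k - 2)*(k + 1)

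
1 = 1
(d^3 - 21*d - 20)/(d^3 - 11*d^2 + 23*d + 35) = (d + 4)/(d - 7)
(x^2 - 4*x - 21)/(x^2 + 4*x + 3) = (x - 7)/(x + 1)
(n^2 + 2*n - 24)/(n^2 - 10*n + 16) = (n^2 + 2*n - 24)/(n^2 - 10*n + 16)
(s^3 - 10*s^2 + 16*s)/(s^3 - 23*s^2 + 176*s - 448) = s*(s - 2)/(s^2 - 15*s + 56)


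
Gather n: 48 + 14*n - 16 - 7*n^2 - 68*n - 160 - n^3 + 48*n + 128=-n^3 - 7*n^2 - 6*n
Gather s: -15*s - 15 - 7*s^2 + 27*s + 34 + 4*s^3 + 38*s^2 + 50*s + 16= 4*s^3 + 31*s^2 + 62*s + 35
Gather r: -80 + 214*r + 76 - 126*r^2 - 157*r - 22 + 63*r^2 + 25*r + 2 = -63*r^2 + 82*r - 24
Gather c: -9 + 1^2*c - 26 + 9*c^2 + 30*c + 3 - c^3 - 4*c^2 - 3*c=-c^3 + 5*c^2 + 28*c - 32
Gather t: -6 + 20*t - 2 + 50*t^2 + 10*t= 50*t^2 + 30*t - 8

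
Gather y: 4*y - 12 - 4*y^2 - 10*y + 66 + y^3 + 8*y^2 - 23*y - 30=y^3 + 4*y^2 - 29*y + 24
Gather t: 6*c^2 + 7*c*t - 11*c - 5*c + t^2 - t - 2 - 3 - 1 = 6*c^2 - 16*c + t^2 + t*(7*c - 1) - 6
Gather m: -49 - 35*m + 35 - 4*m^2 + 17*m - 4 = -4*m^2 - 18*m - 18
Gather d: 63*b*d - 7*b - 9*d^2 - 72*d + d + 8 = -7*b - 9*d^2 + d*(63*b - 71) + 8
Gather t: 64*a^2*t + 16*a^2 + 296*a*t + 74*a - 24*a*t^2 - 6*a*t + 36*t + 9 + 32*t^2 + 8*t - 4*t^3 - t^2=16*a^2 + 74*a - 4*t^3 + t^2*(31 - 24*a) + t*(64*a^2 + 290*a + 44) + 9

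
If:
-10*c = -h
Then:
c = h/10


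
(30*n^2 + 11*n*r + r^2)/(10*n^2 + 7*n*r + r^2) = (6*n + r)/(2*n + r)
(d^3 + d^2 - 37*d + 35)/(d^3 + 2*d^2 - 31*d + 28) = (d - 5)/(d - 4)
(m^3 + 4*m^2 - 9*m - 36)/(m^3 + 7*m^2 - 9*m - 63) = (m + 4)/(m + 7)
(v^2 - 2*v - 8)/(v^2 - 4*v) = (v + 2)/v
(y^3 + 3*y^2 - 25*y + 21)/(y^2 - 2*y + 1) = (y^2 + 4*y - 21)/(y - 1)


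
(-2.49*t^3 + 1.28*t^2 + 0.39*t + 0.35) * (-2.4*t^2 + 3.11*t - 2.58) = 5.976*t^5 - 10.8159*t^4 + 9.469*t^3 - 2.9295*t^2 + 0.0822999999999998*t - 0.903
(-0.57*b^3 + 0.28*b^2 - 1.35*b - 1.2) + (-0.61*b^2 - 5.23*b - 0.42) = -0.57*b^3 - 0.33*b^2 - 6.58*b - 1.62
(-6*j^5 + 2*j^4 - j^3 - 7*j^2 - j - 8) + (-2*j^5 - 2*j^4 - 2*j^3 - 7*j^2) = -8*j^5 - 3*j^3 - 14*j^2 - j - 8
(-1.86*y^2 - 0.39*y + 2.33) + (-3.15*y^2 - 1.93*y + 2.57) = -5.01*y^2 - 2.32*y + 4.9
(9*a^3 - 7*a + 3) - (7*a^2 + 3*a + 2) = 9*a^3 - 7*a^2 - 10*a + 1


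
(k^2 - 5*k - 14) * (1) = k^2 - 5*k - 14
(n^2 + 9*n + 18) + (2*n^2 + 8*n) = 3*n^2 + 17*n + 18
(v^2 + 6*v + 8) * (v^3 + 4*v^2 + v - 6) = v^5 + 10*v^4 + 33*v^3 + 32*v^2 - 28*v - 48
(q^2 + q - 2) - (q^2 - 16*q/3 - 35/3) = 19*q/3 + 29/3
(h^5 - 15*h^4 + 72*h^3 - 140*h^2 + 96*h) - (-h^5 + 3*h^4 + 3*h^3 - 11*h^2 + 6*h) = 2*h^5 - 18*h^4 + 69*h^3 - 129*h^2 + 90*h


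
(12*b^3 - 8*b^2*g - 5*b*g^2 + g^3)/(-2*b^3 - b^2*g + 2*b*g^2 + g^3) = (-6*b + g)/(b + g)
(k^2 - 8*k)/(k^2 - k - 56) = k/(k + 7)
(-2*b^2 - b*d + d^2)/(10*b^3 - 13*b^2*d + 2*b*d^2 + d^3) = (-b - d)/(5*b^2 - 4*b*d - d^2)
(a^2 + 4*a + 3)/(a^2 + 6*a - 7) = (a^2 + 4*a + 3)/(a^2 + 6*a - 7)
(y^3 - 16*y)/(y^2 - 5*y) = (y^2 - 16)/(y - 5)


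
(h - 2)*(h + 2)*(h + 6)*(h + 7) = h^4 + 13*h^3 + 38*h^2 - 52*h - 168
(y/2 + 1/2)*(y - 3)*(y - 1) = y^3/2 - 3*y^2/2 - y/2 + 3/2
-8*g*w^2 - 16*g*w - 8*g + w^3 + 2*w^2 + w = (-8*g + w)*(w + 1)^2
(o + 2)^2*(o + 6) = o^3 + 10*o^2 + 28*o + 24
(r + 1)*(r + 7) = r^2 + 8*r + 7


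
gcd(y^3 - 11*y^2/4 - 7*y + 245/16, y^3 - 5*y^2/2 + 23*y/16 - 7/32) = y - 7/4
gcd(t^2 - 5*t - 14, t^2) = 1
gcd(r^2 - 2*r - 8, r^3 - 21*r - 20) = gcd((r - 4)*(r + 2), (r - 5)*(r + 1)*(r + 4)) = 1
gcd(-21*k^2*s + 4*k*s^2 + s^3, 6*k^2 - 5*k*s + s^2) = -3*k + s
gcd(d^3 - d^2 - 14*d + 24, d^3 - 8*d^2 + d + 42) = d - 3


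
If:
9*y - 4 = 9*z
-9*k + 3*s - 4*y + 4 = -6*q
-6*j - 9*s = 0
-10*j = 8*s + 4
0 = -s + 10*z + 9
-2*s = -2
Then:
No Solution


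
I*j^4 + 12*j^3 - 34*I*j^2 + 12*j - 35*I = (j - 7*I)*(j - 5*I)*(j + I)*(I*j + 1)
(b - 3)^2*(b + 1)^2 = b^4 - 4*b^3 - 2*b^2 + 12*b + 9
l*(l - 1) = l^2 - l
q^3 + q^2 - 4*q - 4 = (q - 2)*(q + 1)*(q + 2)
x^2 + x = x*(x + 1)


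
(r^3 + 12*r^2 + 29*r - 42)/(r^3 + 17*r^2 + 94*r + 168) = (r - 1)/(r + 4)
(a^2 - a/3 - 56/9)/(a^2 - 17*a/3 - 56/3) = (a - 8/3)/(a - 8)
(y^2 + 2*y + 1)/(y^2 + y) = (y + 1)/y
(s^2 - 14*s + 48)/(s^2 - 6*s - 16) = (s - 6)/(s + 2)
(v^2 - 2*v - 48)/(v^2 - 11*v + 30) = (v^2 - 2*v - 48)/(v^2 - 11*v + 30)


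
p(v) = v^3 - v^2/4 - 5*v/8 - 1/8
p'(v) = 3*v^2 - v/2 - 5/8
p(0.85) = -0.22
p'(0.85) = 1.12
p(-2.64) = -18.62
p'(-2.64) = 21.60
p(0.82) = -0.25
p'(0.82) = 0.98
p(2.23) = 8.33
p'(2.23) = 13.18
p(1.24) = 0.62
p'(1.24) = 3.37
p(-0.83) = -0.35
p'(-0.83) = 1.86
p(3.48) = 36.82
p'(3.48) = 33.97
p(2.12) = 6.95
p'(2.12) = 11.80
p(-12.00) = -1756.62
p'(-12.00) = 437.38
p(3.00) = 22.75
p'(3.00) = 24.88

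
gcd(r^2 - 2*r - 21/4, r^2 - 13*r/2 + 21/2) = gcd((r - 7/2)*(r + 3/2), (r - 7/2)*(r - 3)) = r - 7/2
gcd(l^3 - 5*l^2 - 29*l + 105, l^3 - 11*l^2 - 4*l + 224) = l - 7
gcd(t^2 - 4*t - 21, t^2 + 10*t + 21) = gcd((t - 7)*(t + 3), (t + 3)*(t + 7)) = t + 3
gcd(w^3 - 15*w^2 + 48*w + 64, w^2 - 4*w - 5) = w + 1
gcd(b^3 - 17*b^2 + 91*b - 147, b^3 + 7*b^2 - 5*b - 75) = b - 3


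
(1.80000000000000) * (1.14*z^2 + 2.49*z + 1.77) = 2.052*z^2 + 4.482*z + 3.186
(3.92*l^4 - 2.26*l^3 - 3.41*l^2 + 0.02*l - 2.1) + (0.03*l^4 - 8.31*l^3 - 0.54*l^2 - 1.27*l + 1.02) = 3.95*l^4 - 10.57*l^3 - 3.95*l^2 - 1.25*l - 1.08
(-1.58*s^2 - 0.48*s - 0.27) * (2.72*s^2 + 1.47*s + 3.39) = -4.2976*s^4 - 3.6282*s^3 - 6.7962*s^2 - 2.0241*s - 0.9153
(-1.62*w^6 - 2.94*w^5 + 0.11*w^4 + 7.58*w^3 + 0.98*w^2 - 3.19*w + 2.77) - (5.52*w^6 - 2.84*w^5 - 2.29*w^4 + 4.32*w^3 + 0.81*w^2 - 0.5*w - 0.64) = -7.14*w^6 - 0.1*w^5 + 2.4*w^4 + 3.26*w^3 + 0.17*w^2 - 2.69*w + 3.41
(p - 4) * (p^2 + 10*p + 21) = p^3 + 6*p^2 - 19*p - 84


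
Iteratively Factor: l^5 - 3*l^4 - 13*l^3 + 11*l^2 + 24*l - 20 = (l - 5)*(l^4 + 2*l^3 - 3*l^2 - 4*l + 4) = (l - 5)*(l - 1)*(l^3 + 3*l^2 - 4) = (l - 5)*(l - 1)^2*(l^2 + 4*l + 4) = (l - 5)*(l - 1)^2*(l + 2)*(l + 2)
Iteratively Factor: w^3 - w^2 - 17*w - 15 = (w - 5)*(w^2 + 4*w + 3) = (w - 5)*(w + 3)*(w + 1)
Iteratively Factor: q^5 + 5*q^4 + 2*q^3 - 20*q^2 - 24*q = (q + 3)*(q^4 + 2*q^3 - 4*q^2 - 8*q) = (q + 2)*(q + 3)*(q^3 - 4*q) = (q + 2)^2*(q + 3)*(q^2 - 2*q) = (q - 2)*(q + 2)^2*(q + 3)*(q)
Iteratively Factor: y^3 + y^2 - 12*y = (y + 4)*(y^2 - 3*y) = (y - 3)*(y + 4)*(y)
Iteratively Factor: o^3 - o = (o + 1)*(o^2 - o) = (o - 1)*(o + 1)*(o)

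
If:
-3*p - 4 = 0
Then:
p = -4/3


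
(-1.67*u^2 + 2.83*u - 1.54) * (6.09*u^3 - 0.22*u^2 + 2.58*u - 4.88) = -10.1703*u^5 + 17.6021*u^4 - 14.3098*u^3 + 15.7898*u^2 - 17.7836*u + 7.5152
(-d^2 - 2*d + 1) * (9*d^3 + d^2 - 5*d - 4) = -9*d^5 - 19*d^4 + 12*d^3 + 15*d^2 + 3*d - 4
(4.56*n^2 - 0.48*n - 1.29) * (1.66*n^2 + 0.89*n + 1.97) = 7.5696*n^4 + 3.2616*n^3 + 6.4146*n^2 - 2.0937*n - 2.5413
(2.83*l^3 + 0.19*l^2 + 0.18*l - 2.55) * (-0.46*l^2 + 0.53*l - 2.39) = -1.3018*l^5 + 1.4125*l^4 - 6.7458*l^3 + 0.8143*l^2 - 1.7817*l + 6.0945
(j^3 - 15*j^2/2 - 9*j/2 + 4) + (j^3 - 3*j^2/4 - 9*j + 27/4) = 2*j^3 - 33*j^2/4 - 27*j/2 + 43/4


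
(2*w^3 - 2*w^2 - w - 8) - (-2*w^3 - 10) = 4*w^3 - 2*w^2 - w + 2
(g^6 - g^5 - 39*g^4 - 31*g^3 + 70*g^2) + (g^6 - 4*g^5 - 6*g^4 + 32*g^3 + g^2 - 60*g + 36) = 2*g^6 - 5*g^5 - 45*g^4 + g^3 + 71*g^2 - 60*g + 36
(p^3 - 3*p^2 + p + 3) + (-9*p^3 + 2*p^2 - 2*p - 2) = -8*p^3 - p^2 - p + 1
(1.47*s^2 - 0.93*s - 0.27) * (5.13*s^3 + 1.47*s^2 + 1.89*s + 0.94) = 7.5411*s^5 - 2.61*s^4 + 0.0260999999999998*s^3 - 0.7728*s^2 - 1.3845*s - 0.2538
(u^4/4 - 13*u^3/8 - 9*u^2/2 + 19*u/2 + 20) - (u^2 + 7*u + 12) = u^4/4 - 13*u^3/8 - 11*u^2/2 + 5*u/2 + 8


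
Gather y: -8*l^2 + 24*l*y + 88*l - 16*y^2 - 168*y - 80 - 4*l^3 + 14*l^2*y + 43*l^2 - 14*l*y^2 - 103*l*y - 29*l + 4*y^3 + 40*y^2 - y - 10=-4*l^3 + 35*l^2 + 59*l + 4*y^3 + y^2*(24 - 14*l) + y*(14*l^2 - 79*l - 169) - 90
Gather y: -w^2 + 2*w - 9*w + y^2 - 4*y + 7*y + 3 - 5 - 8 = -w^2 - 7*w + y^2 + 3*y - 10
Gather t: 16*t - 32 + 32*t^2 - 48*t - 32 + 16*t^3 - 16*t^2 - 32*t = 16*t^3 + 16*t^2 - 64*t - 64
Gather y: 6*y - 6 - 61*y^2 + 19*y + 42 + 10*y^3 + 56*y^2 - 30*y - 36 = 10*y^3 - 5*y^2 - 5*y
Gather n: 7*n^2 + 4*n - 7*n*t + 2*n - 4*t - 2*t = 7*n^2 + n*(6 - 7*t) - 6*t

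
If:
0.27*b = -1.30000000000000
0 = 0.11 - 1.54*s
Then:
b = -4.81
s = 0.07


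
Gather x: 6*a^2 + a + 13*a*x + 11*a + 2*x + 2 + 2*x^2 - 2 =6*a^2 + 12*a + 2*x^2 + x*(13*a + 2)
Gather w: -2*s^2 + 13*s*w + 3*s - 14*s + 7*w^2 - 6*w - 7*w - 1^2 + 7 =-2*s^2 - 11*s + 7*w^2 + w*(13*s - 13) + 6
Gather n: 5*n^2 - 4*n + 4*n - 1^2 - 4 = 5*n^2 - 5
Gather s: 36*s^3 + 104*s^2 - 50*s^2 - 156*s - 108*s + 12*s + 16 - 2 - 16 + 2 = 36*s^3 + 54*s^2 - 252*s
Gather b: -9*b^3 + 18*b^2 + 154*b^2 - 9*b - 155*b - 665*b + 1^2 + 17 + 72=-9*b^3 + 172*b^2 - 829*b + 90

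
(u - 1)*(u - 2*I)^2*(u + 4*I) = u^4 - u^3 + 12*u^2 - 12*u - 16*I*u + 16*I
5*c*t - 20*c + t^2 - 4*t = (5*c + t)*(t - 4)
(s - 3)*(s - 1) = s^2 - 4*s + 3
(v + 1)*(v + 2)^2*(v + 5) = v^4 + 10*v^3 + 33*v^2 + 44*v + 20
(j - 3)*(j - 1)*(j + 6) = j^3 + 2*j^2 - 21*j + 18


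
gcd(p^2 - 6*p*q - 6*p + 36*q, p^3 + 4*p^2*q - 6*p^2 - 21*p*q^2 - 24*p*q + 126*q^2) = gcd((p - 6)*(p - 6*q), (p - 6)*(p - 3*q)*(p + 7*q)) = p - 6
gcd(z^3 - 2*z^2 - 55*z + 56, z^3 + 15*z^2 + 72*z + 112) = z + 7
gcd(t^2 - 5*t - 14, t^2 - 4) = t + 2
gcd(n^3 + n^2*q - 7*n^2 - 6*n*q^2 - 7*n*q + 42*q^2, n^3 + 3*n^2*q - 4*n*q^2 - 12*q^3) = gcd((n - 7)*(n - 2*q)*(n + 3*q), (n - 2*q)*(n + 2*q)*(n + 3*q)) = -n^2 - n*q + 6*q^2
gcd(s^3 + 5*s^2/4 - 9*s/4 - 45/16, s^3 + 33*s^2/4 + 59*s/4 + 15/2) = s + 5/4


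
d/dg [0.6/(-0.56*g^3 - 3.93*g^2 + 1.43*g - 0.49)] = (1.008*g^2 + 4.716*g - 0.858)/(0.56*g^3 + 3.93*g^2 - 1.43*g + 0.49)^2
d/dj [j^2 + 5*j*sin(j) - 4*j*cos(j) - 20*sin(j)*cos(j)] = 4*j*sin(j) + 5*j*cos(j) + 2*j + 5*sin(j) - 4*cos(j) - 20*cos(2*j)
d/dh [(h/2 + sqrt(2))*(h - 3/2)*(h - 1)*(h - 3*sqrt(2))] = 2*h^3 - 15*h^2/4 - 3*sqrt(2)*h^2/2 - 21*h/2 + 5*sqrt(2)*h/2 - 3*sqrt(2)/4 + 15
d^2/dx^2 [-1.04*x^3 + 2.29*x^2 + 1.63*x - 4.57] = 4.58 - 6.24*x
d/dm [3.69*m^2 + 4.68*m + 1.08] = 7.38*m + 4.68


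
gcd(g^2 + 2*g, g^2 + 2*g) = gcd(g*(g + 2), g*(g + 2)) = g^2 + 2*g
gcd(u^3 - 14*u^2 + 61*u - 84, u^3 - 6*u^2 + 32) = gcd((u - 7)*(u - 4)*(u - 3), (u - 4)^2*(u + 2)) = u - 4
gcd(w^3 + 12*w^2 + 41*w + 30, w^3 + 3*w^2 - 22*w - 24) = w^2 + 7*w + 6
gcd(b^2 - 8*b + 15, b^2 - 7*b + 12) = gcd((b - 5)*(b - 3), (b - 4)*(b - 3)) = b - 3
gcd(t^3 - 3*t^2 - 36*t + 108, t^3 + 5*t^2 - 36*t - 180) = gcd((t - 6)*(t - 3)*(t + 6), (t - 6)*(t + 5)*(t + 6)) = t^2 - 36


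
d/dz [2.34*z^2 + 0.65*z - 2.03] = 4.68*z + 0.65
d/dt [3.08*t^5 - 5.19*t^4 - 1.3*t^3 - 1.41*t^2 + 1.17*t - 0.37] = 15.4*t^4 - 20.76*t^3 - 3.9*t^2 - 2.82*t + 1.17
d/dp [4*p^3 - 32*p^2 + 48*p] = 12*p^2 - 64*p + 48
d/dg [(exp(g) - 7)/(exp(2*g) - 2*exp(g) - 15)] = (2*(1 - exp(g))*(exp(g) - 7) + exp(2*g) - 2*exp(g) - 15)*exp(g)/(-exp(2*g) + 2*exp(g) + 15)^2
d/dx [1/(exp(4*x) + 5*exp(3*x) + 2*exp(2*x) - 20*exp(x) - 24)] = (-4*exp(3*x) - 15*exp(2*x) - 4*exp(x) + 20)*exp(x)/(exp(4*x) + 5*exp(3*x) + 2*exp(2*x) - 20*exp(x) - 24)^2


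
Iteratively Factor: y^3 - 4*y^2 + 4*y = (y - 2)*(y^2 - 2*y) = (y - 2)^2*(y)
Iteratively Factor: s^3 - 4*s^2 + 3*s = (s - 3)*(s^2 - s) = s*(s - 3)*(s - 1)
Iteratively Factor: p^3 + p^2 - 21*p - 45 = (p + 3)*(p^2 - 2*p - 15) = (p - 5)*(p + 3)*(p + 3)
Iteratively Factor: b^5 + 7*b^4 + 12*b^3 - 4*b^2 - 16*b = (b - 1)*(b^4 + 8*b^3 + 20*b^2 + 16*b) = b*(b - 1)*(b^3 + 8*b^2 + 20*b + 16) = b*(b - 1)*(b + 2)*(b^2 + 6*b + 8) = b*(b - 1)*(b + 2)^2*(b + 4)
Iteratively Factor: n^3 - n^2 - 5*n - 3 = (n - 3)*(n^2 + 2*n + 1) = (n - 3)*(n + 1)*(n + 1)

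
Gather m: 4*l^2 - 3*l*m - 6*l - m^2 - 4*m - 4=4*l^2 - 6*l - m^2 + m*(-3*l - 4) - 4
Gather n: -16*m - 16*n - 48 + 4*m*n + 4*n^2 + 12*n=-16*m + 4*n^2 + n*(4*m - 4) - 48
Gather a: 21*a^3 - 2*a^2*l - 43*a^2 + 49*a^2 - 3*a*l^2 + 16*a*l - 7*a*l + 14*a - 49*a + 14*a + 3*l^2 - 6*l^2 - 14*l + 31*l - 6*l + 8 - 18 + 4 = 21*a^3 + a^2*(6 - 2*l) + a*(-3*l^2 + 9*l - 21) - 3*l^2 + 11*l - 6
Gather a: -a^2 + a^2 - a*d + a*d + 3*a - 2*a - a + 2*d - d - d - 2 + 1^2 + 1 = 0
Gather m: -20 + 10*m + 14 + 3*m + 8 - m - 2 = 12*m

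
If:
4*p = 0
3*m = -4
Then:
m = -4/3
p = 0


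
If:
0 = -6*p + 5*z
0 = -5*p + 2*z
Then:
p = 0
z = 0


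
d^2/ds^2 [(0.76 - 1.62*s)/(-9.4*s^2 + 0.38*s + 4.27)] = ((15.5192 - 91.368*s)*(-9.4*s^2 + 0.38*s + 4.27) - (1.62*s - 0.76)*(18.8*s - 0.38)*(37.6*s - 0.76))/(-9.4*s^2 + 0.38*s + 4.27)^3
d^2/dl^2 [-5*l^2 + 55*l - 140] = -10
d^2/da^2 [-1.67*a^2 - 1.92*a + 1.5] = -3.34000000000000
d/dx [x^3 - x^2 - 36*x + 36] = 3*x^2 - 2*x - 36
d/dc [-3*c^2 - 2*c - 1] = -6*c - 2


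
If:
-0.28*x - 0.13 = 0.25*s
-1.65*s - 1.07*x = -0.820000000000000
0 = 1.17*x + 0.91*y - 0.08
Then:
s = 1.90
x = -2.16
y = 2.86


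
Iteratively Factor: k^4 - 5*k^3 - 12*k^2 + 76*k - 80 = (k - 2)*(k^3 - 3*k^2 - 18*k + 40) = (k - 5)*(k - 2)*(k^2 + 2*k - 8) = (k - 5)*(k - 2)*(k + 4)*(k - 2)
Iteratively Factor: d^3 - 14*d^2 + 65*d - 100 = (d - 5)*(d^2 - 9*d + 20) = (d - 5)^2*(d - 4)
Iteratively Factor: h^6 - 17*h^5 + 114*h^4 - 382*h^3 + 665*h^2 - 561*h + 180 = (h - 4)*(h^5 - 13*h^4 + 62*h^3 - 134*h^2 + 129*h - 45) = (h - 4)*(h - 3)*(h^4 - 10*h^3 + 32*h^2 - 38*h + 15) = (h - 4)*(h - 3)*(h - 1)*(h^3 - 9*h^2 + 23*h - 15) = (h - 4)*(h - 3)^2*(h - 1)*(h^2 - 6*h + 5) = (h - 5)*(h - 4)*(h - 3)^2*(h - 1)*(h - 1)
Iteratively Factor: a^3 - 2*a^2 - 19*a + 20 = (a + 4)*(a^2 - 6*a + 5) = (a - 1)*(a + 4)*(a - 5)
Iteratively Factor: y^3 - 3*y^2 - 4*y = (y - 4)*(y^2 + y) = y*(y - 4)*(y + 1)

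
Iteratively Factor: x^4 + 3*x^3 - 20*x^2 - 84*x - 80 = (x + 2)*(x^3 + x^2 - 22*x - 40) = (x + 2)*(x + 4)*(x^2 - 3*x - 10) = (x - 5)*(x + 2)*(x + 4)*(x + 2)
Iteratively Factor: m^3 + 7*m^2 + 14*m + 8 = (m + 2)*(m^2 + 5*m + 4) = (m + 1)*(m + 2)*(m + 4)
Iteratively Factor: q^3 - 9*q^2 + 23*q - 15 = (q - 1)*(q^2 - 8*q + 15) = (q - 5)*(q - 1)*(q - 3)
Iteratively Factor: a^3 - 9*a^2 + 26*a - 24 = (a - 2)*(a^2 - 7*a + 12) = (a - 4)*(a - 2)*(a - 3)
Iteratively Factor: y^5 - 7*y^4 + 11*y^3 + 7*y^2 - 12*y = (y - 3)*(y^4 - 4*y^3 - y^2 + 4*y) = (y - 4)*(y - 3)*(y^3 - y) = (y - 4)*(y - 3)*(y - 1)*(y^2 + y) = (y - 4)*(y - 3)*(y - 1)*(y + 1)*(y)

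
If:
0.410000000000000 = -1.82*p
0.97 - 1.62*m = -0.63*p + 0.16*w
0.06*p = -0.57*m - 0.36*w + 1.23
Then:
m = 0.20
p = -0.23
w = 3.14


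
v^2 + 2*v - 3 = (v - 1)*(v + 3)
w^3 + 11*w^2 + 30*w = w*(w + 5)*(w + 6)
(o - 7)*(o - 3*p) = o^2 - 3*o*p - 7*o + 21*p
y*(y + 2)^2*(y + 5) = y^4 + 9*y^3 + 24*y^2 + 20*y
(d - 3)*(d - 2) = d^2 - 5*d + 6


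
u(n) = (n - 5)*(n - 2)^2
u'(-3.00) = 105.00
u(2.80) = -1.41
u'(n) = (n - 5)*(2*n - 4) + (n - 2)^2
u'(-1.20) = 49.92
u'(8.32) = 81.91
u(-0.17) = -24.35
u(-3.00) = -200.00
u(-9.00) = -1694.00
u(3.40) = -3.14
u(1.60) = -0.54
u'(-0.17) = 27.15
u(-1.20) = -63.49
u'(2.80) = -2.88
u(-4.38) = -381.81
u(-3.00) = -200.00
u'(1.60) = 2.88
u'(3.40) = -2.52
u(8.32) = 132.61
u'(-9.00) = 429.00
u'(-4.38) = 160.39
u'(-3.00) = 105.00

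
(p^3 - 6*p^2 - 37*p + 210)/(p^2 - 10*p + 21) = (p^2 + p - 30)/(p - 3)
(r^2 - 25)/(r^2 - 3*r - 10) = (r + 5)/(r + 2)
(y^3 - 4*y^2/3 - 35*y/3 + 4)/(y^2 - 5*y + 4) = (y^2 + 8*y/3 - 1)/(y - 1)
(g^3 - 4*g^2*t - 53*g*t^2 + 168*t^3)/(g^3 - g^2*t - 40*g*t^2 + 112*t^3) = (g^2 - 11*g*t + 24*t^2)/(g^2 - 8*g*t + 16*t^2)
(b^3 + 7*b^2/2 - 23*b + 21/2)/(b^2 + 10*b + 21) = (2*b^2 - 7*b + 3)/(2*(b + 3))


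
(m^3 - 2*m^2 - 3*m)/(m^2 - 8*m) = (m^2 - 2*m - 3)/(m - 8)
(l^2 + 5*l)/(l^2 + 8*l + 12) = l*(l + 5)/(l^2 + 8*l + 12)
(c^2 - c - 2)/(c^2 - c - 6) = (-c^2 + c + 2)/(-c^2 + c + 6)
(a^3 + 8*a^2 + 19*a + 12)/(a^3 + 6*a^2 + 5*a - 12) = (a + 1)/(a - 1)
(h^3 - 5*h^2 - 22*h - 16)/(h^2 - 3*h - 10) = (h^2 - 7*h - 8)/(h - 5)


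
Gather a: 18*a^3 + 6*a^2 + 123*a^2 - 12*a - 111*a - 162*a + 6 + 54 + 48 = 18*a^3 + 129*a^2 - 285*a + 108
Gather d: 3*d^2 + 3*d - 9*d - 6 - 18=3*d^2 - 6*d - 24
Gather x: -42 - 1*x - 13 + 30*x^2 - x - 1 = 30*x^2 - 2*x - 56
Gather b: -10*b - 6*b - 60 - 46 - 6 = -16*b - 112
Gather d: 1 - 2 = -1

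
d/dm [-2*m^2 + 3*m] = 3 - 4*m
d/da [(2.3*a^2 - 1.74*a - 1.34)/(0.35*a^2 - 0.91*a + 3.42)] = (-1.484*a^2 + 16.67*a - 7.1702)/(0.1225*a^4 - 0.637*a^3 + 3.2221*a^2 - 6.2244*a + 11.6964)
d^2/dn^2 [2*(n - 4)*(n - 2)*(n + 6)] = 12*n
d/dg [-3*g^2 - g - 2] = -6*g - 1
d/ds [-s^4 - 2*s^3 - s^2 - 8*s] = -4*s^3 - 6*s^2 - 2*s - 8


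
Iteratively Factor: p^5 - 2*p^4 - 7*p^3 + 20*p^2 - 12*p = (p - 1)*(p^4 - p^3 - 8*p^2 + 12*p) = p*(p - 1)*(p^3 - p^2 - 8*p + 12) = p*(p - 2)*(p - 1)*(p^2 + p - 6) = p*(p - 2)*(p - 1)*(p + 3)*(p - 2)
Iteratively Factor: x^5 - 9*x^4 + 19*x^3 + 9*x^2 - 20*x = (x - 4)*(x^4 - 5*x^3 - x^2 + 5*x) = (x - 4)*(x - 1)*(x^3 - 4*x^2 - 5*x) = (x - 4)*(x - 1)*(x + 1)*(x^2 - 5*x) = x*(x - 4)*(x - 1)*(x + 1)*(x - 5)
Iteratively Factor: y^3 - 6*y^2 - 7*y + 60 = (y - 5)*(y^2 - y - 12) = (y - 5)*(y - 4)*(y + 3)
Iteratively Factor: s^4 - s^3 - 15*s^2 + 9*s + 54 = (s - 3)*(s^3 + 2*s^2 - 9*s - 18) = (s - 3)*(s + 3)*(s^2 - s - 6) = (s - 3)*(s + 2)*(s + 3)*(s - 3)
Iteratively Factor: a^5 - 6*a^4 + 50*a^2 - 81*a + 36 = (a - 1)*(a^4 - 5*a^3 - 5*a^2 + 45*a - 36) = (a - 1)*(a + 3)*(a^3 - 8*a^2 + 19*a - 12) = (a - 3)*(a - 1)*(a + 3)*(a^2 - 5*a + 4) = (a - 4)*(a - 3)*(a - 1)*(a + 3)*(a - 1)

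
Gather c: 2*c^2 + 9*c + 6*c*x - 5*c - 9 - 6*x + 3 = 2*c^2 + c*(6*x + 4) - 6*x - 6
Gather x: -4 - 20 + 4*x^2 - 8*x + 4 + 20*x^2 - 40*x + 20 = 24*x^2 - 48*x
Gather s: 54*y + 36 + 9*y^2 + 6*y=9*y^2 + 60*y + 36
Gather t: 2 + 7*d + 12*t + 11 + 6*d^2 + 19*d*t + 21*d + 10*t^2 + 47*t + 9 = 6*d^2 + 28*d + 10*t^2 + t*(19*d + 59) + 22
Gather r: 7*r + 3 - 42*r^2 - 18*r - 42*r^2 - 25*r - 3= -84*r^2 - 36*r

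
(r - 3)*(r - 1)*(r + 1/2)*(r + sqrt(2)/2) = r^4 - 7*r^3/2 + sqrt(2)*r^3/2 - 7*sqrt(2)*r^2/4 + r^2 + sqrt(2)*r/2 + 3*r/2 + 3*sqrt(2)/4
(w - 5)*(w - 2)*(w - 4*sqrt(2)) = w^3 - 7*w^2 - 4*sqrt(2)*w^2 + 10*w + 28*sqrt(2)*w - 40*sqrt(2)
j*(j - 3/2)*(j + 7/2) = j^3 + 2*j^2 - 21*j/4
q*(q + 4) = q^2 + 4*q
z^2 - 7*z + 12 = (z - 4)*(z - 3)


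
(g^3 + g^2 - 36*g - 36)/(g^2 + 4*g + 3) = (g^2 - 36)/(g + 3)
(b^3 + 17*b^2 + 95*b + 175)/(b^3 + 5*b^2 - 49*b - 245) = (b + 5)/(b - 7)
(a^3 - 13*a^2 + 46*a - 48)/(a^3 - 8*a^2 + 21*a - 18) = (a - 8)/(a - 3)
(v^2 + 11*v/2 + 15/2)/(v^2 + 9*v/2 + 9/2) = (2*v + 5)/(2*v + 3)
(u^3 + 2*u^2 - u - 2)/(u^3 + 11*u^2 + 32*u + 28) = (u^2 - 1)/(u^2 + 9*u + 14)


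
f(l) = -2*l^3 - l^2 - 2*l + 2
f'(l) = -6*l^2 - 2*l - 2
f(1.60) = -11.95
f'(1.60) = -20.56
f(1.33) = -7.13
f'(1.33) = -15.27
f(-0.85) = 4.21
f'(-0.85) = -4.64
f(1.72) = -14.58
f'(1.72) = -23.19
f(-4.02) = 123.81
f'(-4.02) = -90.92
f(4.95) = -274.98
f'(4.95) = -158.92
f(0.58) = 0.11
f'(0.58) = -5.18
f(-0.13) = 2.25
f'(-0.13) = -1.84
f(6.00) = -478.00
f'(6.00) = -230.00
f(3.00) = -67.00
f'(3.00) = -62.00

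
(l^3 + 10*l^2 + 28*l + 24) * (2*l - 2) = 2*l^4 + 18*l^3 + 36*l^2 - 8*l - 48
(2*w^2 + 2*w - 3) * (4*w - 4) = 8*w^3 - 20*w + 12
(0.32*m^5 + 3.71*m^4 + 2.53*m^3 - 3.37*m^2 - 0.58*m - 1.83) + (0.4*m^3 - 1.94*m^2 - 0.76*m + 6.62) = 0.32*m^5 + 3.71*m^4 + 2.93*m^3 - 5.31*m^2 - 1.34*m + 4.79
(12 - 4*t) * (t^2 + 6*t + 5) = -4*t^3 - 12*t^2 + 52*t + 60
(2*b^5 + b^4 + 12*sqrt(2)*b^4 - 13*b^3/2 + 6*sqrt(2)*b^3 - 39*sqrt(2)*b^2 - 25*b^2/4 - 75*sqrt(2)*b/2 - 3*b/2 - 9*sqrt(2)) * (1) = 2*b^5 + b^4 + 12*sqrt(2)*b^4 - 13*b^3/2 + 6*sqrt(2)*b^3 - 39*sqrt(2)*b^2 - 25*b^2/4 - 75*sqrt(2)*b/2 - 3*b/2 - 9*sqrt(2)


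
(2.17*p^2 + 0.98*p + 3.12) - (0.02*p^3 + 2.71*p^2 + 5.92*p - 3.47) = -0.02*p^3 - 0.54*p^2 - 4.94*p + 6.59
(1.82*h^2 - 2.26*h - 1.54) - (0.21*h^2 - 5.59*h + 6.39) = 1.61*h^2 + 3.33*h - 7.93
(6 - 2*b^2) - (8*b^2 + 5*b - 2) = -10*b^2 - 5*b + 8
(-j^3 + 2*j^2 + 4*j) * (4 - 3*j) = 3*j^4 - 10*j^3 - 4*j^2 + 16*j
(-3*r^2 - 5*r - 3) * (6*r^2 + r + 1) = -18*r^4 - 33*r^3 - 26*r^2 - 8*r - 3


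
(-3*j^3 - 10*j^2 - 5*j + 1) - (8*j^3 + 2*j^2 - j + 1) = -11*j^3 - 12*j^2 - 4*j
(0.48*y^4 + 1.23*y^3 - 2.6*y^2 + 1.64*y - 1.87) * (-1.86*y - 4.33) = -0.8928*y^5 - 4.3662*y^4 - 0.4899*y^3 + 8.2076*y^2 - 3.623*y + 8.0971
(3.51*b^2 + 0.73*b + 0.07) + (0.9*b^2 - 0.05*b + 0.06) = 4.41*b^2 + 0.68*b + 0.13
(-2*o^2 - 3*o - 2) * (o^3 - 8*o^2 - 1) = -2*o^5 + 13*o^4 + 22*o^3 + 18*o^2 + 3*o + 2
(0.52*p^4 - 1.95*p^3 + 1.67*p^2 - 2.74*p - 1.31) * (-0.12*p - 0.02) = -0.0624*p^5 + 0.2236*p^4 - 0.1614*p^3 + 0.2954*p^2 + 0.212*p + 0.0262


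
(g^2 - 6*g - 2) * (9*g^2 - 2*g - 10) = 9*g^4 - 56*g^3 - 16*g^2 + 64*g + 20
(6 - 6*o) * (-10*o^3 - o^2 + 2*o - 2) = 60*o^4 - 54*o^3 - 18*o^2 + 24*o - 12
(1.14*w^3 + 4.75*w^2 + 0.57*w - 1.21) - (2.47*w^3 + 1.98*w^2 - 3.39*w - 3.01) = -1.33*w^3 + 2.77*w^2 + 3.96*w + 1.8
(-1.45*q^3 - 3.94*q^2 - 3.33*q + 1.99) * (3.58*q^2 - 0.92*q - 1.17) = -5.191*q^5 - 12.7712*q^4 - 6.6001*q^3 + 14.7976*q^2 + 2.0653*q - 2.3283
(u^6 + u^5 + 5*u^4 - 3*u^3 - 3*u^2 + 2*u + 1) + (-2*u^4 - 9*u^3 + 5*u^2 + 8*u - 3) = u^6 + u^5 + 3*u^4 - 12*u^3 + 2*u^2 + 10*u - 2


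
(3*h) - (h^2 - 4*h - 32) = -h^2 + 7*h + 32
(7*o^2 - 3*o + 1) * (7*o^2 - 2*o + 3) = 49*o^4 - 35*o^3 + 34*o^2 - 11*o + 3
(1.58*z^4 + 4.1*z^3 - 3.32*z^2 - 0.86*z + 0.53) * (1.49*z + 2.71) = 2.3542*z^5 + 10.3908*z^4 + 6.1642*z^3 - 10.2786*z^2 - 1.5409*z + 1.4363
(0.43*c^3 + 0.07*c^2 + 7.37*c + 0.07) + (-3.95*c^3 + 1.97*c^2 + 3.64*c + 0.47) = -3.52*c^3 + 2.04*c^2 + 11.01*c + 0.54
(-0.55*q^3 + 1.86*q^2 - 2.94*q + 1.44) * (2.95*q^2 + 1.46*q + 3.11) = -1.6225*q^5 + 4.684*q^4 - 7.6679*q^3 + 5.7402*q^2 - 7.041*q + 4.4784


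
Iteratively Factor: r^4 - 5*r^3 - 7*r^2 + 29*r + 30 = (r + 2)*(r^3 - 7*r^2 + 7*r + 15) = (r + 1)*(r + 2)*(r^2 - 8*r + 15) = (r - 3)*(r + 1)*(r + 2)*(r - 5)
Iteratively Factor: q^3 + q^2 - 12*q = (q - 3)*(q^2 + 4*q) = q*(q - 3)*(q + 4)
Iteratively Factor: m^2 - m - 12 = (m + 3)*(m - 4)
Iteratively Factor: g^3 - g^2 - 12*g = (g - 4)*(g^2 + 3*g) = (g - 4)*(g + 3)*(g)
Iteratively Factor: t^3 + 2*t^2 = (t)*(t^2 + 2*t) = t^2*(t + 2)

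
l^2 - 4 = (l - 2)*(l + 2)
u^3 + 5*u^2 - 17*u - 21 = (u - 3)*(u + 1)*(u + 7)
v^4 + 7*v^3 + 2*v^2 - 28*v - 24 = (v - 2)*(v + 1)*(v + 2)*(v + 6)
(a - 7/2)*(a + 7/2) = a^2 - 49/4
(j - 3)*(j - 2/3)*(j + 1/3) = j^3 - 10*j^2/3 + 7*j/9 + 2/3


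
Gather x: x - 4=x - 4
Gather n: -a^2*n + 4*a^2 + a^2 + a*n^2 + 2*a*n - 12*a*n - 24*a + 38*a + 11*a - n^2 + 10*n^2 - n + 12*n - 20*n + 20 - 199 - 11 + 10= 5*a^2 + 25*a + n^2*(a + 9) + n*(-a^2 - 10*a - 9) - 180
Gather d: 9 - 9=0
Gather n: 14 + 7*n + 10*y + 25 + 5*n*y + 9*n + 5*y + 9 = n*(5*y + 16) + 15*y + 48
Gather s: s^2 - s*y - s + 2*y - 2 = s^2 + s*(-y - 1) + 2*y - 2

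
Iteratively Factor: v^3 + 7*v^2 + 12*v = (v + 4)*(v^2 + 3*v) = (v + 3)*(v + 4)*(v)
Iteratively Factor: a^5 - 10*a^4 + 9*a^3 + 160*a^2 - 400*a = (a - 5)*(a^4 - 5*a^3 - 16*a^2 + 80*a) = (a - 5)*(a + 4)*(a^3 - 9*a^2 + 20*a) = (a - 5)^2*(a + 4)*(a^2 - 4*a) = a*(a - 5)^2*(a + 4)*(a - 4)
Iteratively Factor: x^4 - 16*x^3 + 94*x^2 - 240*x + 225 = (x - 5)*(x^3 - 11*x^2 + 39*x - 45) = (x - 5)*(x - 3)*(x^2 - 8*x + 15) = (x - 5)*(x - 3)^2*(x - 5)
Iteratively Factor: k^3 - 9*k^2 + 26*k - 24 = (k - 3)*(k^2 - 6*k + 8) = (k - 4)*(k - 3)*(k - 2)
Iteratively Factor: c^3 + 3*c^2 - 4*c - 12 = (c - 2)*(c^2 + 5*c + 6) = (c - 2)*(c + 2)*(c + 3)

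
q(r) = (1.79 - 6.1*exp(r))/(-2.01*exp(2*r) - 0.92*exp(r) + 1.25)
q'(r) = (1.79 - 6.1*exp(r))*(4.02*exp(2*r) + 0.92*exp(r))/(-2.01*exp(2*r) - 0.92*exp(r) + 1.25)^2 - 6.1*exp(r)/(-2.01*exp(2*r) - 0.92*exp(r) + 1.25) = (-12.261*exp(2*r) + 7.1958*exp(r) - 5.9782)*exp(r)/(4.0401*exp(4*r) + 3.6984*exp(3*r) - 4.1786*exp(2*r) - 2.3*exp(r) + 1.5625)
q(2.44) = 0.25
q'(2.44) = -0.24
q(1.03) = 0.89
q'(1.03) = -0.79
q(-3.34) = 1.30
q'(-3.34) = -0.14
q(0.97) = 0.94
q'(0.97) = -0.83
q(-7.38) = 1.43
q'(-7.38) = -0.00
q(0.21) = 1.95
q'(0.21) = -2.24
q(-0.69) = -4.49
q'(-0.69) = -34.18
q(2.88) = 0.16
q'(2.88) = -0.16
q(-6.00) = 1.42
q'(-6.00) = -0.00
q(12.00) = 0.00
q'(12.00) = 0.00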